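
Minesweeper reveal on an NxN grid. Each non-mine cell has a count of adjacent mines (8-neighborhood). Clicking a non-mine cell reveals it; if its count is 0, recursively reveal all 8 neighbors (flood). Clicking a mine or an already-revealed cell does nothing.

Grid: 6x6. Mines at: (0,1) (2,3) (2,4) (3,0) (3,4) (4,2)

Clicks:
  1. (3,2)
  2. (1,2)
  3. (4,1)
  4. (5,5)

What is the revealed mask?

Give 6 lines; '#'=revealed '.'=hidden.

Answer: ......
..#...
......
..#...
.#.###
...###

Derivation:
Click 1 (3,2) count=2: revealed 1 new [(3,2)] -> total=1
Click 2 (1,2) count=2: revealed 1 new [(1,2)] -> total=2
Click 3 (4,1) count=2: revealed 1 new [(4,1)] -> total=3
Click 4 (5,5) count=0: revealed 6 new [(4,3) (4,4) (4,5) (5,3) (5,4) (5,5)] -> total=9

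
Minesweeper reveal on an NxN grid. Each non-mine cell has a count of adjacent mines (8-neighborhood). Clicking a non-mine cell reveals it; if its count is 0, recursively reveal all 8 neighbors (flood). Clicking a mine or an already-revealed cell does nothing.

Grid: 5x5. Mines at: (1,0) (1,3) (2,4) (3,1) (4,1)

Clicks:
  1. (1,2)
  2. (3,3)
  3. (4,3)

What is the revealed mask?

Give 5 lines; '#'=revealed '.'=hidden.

Answer: .....
..#..
.....
..###
..###

Derivation:
Click 1 (1,2) count=1: revealed 1 new [(1,2)] -> total=1
Click 2 (3,3) count=1: revealed 1 new [(3,3)] -> total=2
Click 3 (4,3) count=0: revealed 5 new [(3,2) (3,4) (4,2) (4,3) (4,4)] -> total=7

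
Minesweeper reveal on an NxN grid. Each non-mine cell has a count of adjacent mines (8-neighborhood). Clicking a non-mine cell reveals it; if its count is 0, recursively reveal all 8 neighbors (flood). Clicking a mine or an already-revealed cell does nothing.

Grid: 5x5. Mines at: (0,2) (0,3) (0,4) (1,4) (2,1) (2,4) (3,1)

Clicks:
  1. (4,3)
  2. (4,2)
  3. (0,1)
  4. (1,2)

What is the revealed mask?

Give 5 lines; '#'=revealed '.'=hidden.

Click 1 (4,3) count=0: revealed 6 new [(3,2) (3,3) (3,4) (4,2) (4,3) (4,4)] -> total=6
Click 2 (4,2) count=1: revealed 0 new [(none)] -> total=6
Click 3 (0,1) count=1: revealed 1 new [(0,1)] -> total=7
Click 4 (1,2) count=3: revealed 1 new [(1,2)] -> total=8

Answer: .#...
..#..
.....
..###
..###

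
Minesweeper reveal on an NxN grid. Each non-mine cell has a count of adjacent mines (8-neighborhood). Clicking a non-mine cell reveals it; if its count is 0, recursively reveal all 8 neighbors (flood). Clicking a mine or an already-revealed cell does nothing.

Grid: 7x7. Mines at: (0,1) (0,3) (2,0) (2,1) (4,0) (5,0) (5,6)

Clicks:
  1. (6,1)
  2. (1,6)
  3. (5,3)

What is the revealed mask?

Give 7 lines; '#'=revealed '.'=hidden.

Click 1 (6,1) count=1: revealed 1 new [(6,1)] -> total=1
Click 2 (1,6) count=0: revealed 34 new [(0,4) (0,5) (0,6) (1,2) (1,3) (1,4) (1,5) (1,6) (2,2) (2,3) (2,4) (2,5) (2,6) (3,1) (3,2) (3,3) (3,4) (3,5) (3,6) (4,1) (4,2) (4,3) (4,4) (4,5) (4,6) (5,1) (5,2) (5,3) (5,4) (5,5) (6,2) (6,3) (6,4) (6,5)] -> total=35
Click 3 (5,3) count=0: revealed 0 new [(none)] -> total=35

Answer: ....###
..#####
..#####
.######
.######
.#####.
.#####.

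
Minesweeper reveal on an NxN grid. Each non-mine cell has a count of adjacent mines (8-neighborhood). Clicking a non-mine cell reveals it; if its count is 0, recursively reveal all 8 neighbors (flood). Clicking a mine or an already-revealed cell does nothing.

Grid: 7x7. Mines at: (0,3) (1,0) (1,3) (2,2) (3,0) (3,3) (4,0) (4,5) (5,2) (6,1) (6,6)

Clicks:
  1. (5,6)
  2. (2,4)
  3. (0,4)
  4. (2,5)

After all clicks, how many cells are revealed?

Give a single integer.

Click 1 (5,6) count=2: revealed 1 new [(5,6)] -> total=1
Click 2 (2,4) count=2: revealed 1 new [(2,4)] -> total=2
Click 3 (0,4) count=2: revealed 1 new [(0,4)] -> total=3
Click 4 (2,5) count=0: revealed 10 new [(0,5) (0,6) (1,4) (1,5) (1,6) (2,5) (2,6) (3,4) (3,5) (3,6)] -> total=13

Answer: 13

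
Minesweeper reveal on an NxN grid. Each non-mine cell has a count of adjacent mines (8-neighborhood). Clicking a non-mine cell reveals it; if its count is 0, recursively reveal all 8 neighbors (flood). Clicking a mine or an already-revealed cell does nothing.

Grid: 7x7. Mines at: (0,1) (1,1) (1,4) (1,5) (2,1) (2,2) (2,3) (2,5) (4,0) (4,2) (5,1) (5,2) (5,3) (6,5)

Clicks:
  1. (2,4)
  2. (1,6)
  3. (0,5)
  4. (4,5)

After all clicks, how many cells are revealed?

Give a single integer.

Answer: 12

Derivation:
Click 1 (2,4) count=4: revealed 1 new [(2,4)] -> total=1
Click 2 (1,6) count=2: revealed 1 new [(1,6)] -> total=2
Click 3 (0,5) count=2: revealed 1 new [(0,5)] -> total=3
Click 4 (4,5) count=0: revealed 9 new [(3,4) (3,5) (3,6) (4,4) (4,5) (4,6) (5,4) (5,5) (5,6)] -> total=12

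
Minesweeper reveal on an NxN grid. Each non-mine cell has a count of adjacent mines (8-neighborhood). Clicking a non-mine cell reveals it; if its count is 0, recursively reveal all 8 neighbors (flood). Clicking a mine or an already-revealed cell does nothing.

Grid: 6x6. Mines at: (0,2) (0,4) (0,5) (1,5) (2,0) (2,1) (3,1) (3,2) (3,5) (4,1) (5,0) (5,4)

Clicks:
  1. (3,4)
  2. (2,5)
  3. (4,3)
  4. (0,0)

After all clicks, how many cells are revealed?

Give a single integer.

Click 1 (3,4) count=1: revealed 1 new [(3,4)] -> total=1
Click 2 (2,5) count=2: revealed 1 new [(2,5)] -> total=2
Click 3 (4,3) count=2: revealed 1 new [(4,3)] -> total=3
Click 4 (0,0) count=0: revealed 4 new [(0,0) (0,1) (1,0) (1,1)] -> total=7

Answer: 7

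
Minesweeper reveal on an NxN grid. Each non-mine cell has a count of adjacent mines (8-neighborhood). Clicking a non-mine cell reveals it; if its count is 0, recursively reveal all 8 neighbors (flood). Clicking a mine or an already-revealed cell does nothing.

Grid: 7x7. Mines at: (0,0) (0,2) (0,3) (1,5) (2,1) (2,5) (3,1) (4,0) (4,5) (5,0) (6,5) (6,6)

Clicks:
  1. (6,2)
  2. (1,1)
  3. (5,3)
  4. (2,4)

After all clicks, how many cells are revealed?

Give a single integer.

Click 1 (6,2) count=0: revealed 21 new [(1,2) (1,3) (1,4) (2,2) (2,3) (2,4) (3,2) (3,3) (3,4) (4,1) (4,2) (4,3) (4,4) (5,1) (5,2) (5,3) (5,4) (6,1) (6,2) (6,3) (6,4)] -> total=21
Click 2 (1,1) count=3: revealed 1 new [(1,1)] -> total=22
Click 3 (5,3) count=0: revealed 0 new [(none)] -> total=22
Click 4 (2,4) count=2: revealed 0 new [(none)] -> total=22

Answer: 22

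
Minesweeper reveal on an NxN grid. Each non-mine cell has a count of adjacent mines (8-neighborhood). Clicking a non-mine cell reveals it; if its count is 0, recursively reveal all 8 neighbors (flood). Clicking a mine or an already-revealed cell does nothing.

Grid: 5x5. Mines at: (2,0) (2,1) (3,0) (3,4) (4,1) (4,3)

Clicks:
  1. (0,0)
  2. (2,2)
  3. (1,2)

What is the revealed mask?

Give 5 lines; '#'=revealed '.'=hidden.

Answer: #####
#####
..###
.....
.....

Derivation:
Click 1 (0,0) count=0: revealed 13 new [(0,0) (0,1) (0,2) (0,3) (0,4) (1,0) (1,1) (1,2) (1,3) (1,4) (2,2) (2,3) (2,4)] -> total=13
Click 2 (2,2) count=1: revealed 0 new [(none)] -> total=13
Click 3 (1,2) count=1: revealed 0 new [(none)] -> total=13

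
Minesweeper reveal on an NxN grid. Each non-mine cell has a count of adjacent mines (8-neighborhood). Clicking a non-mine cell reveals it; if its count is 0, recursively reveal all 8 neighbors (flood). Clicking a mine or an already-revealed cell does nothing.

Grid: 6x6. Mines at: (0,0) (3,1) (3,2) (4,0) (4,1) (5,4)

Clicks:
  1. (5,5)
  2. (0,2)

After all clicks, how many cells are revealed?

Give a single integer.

Answer: 22

Derivation:
Click 1 (5,5) count=1: revealed 1 new [(5,5)] -> total=1
Click 2 (0,2) count=0: revealed 21 new [(0,1) (0,2) (0,3) (0,4) (0,5) (1,1) (1,2) (1,3) (1,4) (1,5) (2,1) (2,2) (2,3) (2,4) (2,5) (3,3) (3,4) (3,5) (4,3) (4,4) (4,5)] -> total=22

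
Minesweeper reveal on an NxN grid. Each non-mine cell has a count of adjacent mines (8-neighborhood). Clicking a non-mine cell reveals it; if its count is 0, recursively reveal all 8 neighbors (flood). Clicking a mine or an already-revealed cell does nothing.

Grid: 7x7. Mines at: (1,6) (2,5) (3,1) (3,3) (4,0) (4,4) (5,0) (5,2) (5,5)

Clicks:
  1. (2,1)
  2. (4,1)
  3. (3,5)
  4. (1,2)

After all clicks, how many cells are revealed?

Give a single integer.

Answer: 19

Derivation:
Click 1 (2,1) count=1: revealed 1 new [(2,1)] -> total=1
Click 2 (4,1) count=4: revealed 1 new [(4,1)] -> total=2
Click 3 (3,5) count=2: revealed 1 new [(3,5)] -> total=3
Click 4 (1,2) count=0: revealed 16 new [(0,0) (0,1) (0,2) (0,3) (0,4) (0,5) (1,0) (1,1) (1,2) (1,3) (1,4) (1,5) (2,0) (2,2) (2,3) (2,4)] -> total=19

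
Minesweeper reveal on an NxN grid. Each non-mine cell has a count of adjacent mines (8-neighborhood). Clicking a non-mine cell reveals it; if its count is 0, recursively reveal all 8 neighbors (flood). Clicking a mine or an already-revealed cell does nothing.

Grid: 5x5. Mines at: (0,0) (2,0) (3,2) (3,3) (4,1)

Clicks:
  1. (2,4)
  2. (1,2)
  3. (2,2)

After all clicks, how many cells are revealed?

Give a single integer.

Click 1 (2,4) count=1: revealed 1 new [(2,4)] -> total=1
Click 2 (1,2) count=0: revealed 11 new [(0,1) (0,2) (0,3) (0,4) (1,1) (1,2) (1,3) (1,4) (2,1) (2,2) (2,3)] -> total=12
Click 3 (2,2) count=2: revealed 0 new [(none)] -> total=12

Answer: 12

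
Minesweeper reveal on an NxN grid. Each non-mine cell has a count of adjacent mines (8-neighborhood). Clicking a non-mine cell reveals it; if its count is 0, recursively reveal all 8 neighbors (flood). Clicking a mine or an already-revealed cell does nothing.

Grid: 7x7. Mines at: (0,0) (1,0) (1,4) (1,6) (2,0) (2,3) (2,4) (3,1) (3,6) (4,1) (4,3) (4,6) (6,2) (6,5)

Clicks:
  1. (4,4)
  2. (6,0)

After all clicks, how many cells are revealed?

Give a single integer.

Answer: 5

Derivation:
Click 1 (4,4) count=1: revealed 1 new [(4,4)] -> total=1
Click 2 (6,0) count=0: revealed 4 new [(5,0) (5,1) (6,0) (6,1)] -> total=5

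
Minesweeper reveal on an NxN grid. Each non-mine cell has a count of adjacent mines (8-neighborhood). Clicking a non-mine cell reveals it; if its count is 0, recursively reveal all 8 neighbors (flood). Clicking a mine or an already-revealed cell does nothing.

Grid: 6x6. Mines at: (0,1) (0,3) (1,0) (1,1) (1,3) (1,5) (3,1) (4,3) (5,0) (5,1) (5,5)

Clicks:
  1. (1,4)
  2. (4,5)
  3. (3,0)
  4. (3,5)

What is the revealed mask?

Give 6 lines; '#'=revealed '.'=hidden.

Click 1 (1,4) count=3: revealed 1 new [(1,4)] -> total=1
Click 2 (4,5) count=1: revealed 1 new [(4,5)] -> total=2
Click 3 (3,0) count=1: revealed 1 new [(3,0)] -> total=3
Click 4 (3,5) count=0: revealed 5 new [(2,4) (2,5) (3,4) (3,5) (4,4)] -> total=8

Answer: ......
....#.
....##
#...##
....##
......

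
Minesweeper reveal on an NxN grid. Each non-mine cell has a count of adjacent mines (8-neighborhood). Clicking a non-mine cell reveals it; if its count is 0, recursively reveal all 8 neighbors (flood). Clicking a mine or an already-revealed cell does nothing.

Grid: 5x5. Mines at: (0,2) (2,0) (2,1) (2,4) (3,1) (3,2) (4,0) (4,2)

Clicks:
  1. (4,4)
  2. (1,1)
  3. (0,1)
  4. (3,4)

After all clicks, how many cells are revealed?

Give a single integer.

Answer: 6

Derivation:
Click 1 (4,4) count=0: revealed 4 new [(3,3) (3,4) (4,3) (4,4)] -> total=4
Click 2 (1,1) count=3: revealed 1 new [(1,1)] -> total=5
Click 3 (0,1) count=1: revealed 1 new [(0,1)] -> total=6
Click 4 (3,4) count=1: revealed 0 new [(none)] -> total=6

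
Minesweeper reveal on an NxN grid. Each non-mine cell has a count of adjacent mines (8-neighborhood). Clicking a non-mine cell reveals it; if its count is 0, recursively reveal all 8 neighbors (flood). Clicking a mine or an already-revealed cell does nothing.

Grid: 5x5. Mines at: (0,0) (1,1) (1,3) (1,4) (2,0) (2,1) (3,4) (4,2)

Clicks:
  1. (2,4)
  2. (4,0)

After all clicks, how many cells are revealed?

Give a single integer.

Click 1 (2,4) count=3: revealed 1 new [(2,4)] -> total=1
Click 2 (4,0) count=0: revealed 4 new [(3,0) (3,1) (4,0) (4,1)] -> total=5

Answer: 5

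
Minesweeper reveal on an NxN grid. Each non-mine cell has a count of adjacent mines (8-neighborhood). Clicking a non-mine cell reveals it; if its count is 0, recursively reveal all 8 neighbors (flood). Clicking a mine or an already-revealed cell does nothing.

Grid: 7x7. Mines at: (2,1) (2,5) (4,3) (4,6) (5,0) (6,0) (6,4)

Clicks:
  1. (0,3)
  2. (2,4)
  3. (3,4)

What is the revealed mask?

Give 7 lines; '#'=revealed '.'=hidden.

Click 1 (0,3) count=0: revealed 20 new [(0,0) (0,1) (0,2) (0,3) (0,4) (0,5) (0,6) (1,0) (1,1) (1,2) (1,3) (1,4) (1,5) (1,6) (2,2) (2,3) (2,4) (3,2) (3,3) (3,4)] -> total=20
Click 2 (2,4) count=1: revealed 0 new [(none)] -> total=20
Click 3 (3,4) count=2: revealed 0 new [(none)] -> total=20

Answer: #######
#######
..###..
..###..
.......
.......
.......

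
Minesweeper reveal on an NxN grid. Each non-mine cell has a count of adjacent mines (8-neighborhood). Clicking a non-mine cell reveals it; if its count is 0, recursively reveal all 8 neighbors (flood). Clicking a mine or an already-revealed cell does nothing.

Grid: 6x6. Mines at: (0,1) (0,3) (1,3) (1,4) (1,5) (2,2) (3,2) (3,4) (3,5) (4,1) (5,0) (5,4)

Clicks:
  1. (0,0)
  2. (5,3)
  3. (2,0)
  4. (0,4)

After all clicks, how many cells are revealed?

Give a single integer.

Click 1 (0,0) count=1: revealed 1 new [(0,0)] -> total=1
Click 2 (5,3) count=1: revealed 1 new [(5,3)] -> total=2
Click 3 (2,0) count=0: revealed 6 new [(1,0) (1,1) (2,0) (2,1) (3,0) (3,1)] -> total=8
Click 4 (0,4) count=4: revealed 1 new [(0,4)] -> total=9

Answer: 9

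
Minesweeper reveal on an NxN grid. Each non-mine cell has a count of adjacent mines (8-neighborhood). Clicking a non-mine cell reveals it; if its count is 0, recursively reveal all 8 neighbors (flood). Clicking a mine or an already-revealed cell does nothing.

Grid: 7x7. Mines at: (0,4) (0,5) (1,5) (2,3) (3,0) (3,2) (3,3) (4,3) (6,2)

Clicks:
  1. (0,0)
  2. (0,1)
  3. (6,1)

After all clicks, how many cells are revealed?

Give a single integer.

Click 1 (0,0) count=0: revealed 11 new [(0,0) (0,1) (0,2) (0,3) (1,0) (1,1) (1,2) (1,3) (2,0) (2,1) (2,2)] -> total=11
Click 2 (0,1) count=0: revealed 0 new [(none)] -> total=11
Click 3 (6,1) count=1: revealed 1 new [(6,1)] -> total=12

Answer: 12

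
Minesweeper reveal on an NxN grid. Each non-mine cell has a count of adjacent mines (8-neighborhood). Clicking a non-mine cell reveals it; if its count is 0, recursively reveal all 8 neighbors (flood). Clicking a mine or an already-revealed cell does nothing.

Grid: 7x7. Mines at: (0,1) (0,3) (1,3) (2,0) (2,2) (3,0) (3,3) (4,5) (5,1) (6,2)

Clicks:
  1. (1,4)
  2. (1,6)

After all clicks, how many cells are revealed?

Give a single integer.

Answer: 12

Derivation:
Click 1 (1,4) count=2: revealed 1 new [(1,4)] -> total=1
Click 2 (1,6) count=0: revealed 11 new [(0,4) (0,5) (0,6) (1,5) (1,6) (2,4) (2,5) (2,6) (3,4) (3,5) (3,6)] -> total=12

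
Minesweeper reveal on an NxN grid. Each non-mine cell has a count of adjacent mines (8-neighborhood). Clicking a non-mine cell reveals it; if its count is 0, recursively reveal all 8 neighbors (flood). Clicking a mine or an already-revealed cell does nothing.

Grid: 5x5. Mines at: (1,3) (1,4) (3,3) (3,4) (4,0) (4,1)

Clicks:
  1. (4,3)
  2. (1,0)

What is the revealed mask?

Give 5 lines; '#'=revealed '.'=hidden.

Answer: ###..
###..
###..
###..
...#.

Derivation:
Click 1 (4,3) count=2: revealed 1 new [(4,3)] -> total=1
Click 2 (1,0) count=0: revealed 12 new [(0,0) (0,1) (0,2) (1,0) (1,1) (1,2) (2,0) (2,1) (2,2) (3,0) (3,1) (3,2)] -> total=13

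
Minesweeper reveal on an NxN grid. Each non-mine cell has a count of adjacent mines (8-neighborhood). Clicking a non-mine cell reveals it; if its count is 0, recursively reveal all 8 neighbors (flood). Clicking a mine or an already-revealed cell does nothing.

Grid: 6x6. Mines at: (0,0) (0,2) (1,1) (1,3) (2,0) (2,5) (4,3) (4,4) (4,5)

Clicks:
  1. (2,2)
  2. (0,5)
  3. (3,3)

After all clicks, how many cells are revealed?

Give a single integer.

Answer: 6

Derivation:
Click 1 (2,2) count=2: revealed 1 new [(2,2)] -> total=1
Click 2 (0,5) count=0: revealed 4 new [(0,4) (0,5) (1,4) (1,5)] -> total=5
Click 3 (3,3) count=2: revealed 1 new [(3,3)] -> total=6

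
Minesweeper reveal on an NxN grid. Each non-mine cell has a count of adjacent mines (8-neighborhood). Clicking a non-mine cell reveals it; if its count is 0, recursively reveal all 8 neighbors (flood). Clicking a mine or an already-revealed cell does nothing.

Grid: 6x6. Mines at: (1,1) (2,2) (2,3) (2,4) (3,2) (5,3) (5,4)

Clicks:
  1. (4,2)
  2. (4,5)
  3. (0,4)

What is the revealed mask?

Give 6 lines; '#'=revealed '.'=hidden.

Click 1 (4,2) count=2: revealed 1 new [(4,2)] -> total=1
Click 2 (4,5) count=1: revealed 1 new [(4,5)] -> total=2
Click 3 (0,4) count=0: revealed 8 new [(0,2) (0,3) (0,4) (0,5) (1,2) (1,3) (1,4) (1,5)] -> total=10

Answer: ..####
..####
......
......
..#..#
......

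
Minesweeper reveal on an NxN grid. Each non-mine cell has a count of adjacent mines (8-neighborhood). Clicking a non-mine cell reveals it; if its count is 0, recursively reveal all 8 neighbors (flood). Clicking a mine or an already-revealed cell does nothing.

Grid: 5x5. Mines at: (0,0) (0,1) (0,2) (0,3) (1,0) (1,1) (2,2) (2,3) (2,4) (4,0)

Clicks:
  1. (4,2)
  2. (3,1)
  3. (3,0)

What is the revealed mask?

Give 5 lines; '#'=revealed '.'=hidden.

Answer: .....
.....
.....
#####
.####

Derivation:
Click 1 (4,2) count=0: revealed 8 new [(3,1) (3,2) (3,3) (3,4) (4,1) (4,2) (4,3) (4,4)] -> total=8
Click 2 (3,1) count=2: revealed 0 new [(none)] -> total=8
Click 3 (3,0) count=1: revealed 1 new [(3,0)] -> total=9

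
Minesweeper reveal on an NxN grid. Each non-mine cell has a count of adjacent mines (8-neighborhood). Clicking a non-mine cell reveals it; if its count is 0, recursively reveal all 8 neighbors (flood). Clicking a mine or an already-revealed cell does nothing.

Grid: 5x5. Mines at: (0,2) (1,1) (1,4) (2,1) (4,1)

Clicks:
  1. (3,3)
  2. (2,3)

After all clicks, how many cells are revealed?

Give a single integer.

Answer: 9

Derivation:
Click 1 (3,3) count=0: revealed 9 new [(2,2) (2,3) (2,4) (3,2) (3,3) (3,4) (4,2) (4,3) (4,4)] -> total=9
Click 2 (2,3) count=1: revealed 0 new [(none)] -> total=9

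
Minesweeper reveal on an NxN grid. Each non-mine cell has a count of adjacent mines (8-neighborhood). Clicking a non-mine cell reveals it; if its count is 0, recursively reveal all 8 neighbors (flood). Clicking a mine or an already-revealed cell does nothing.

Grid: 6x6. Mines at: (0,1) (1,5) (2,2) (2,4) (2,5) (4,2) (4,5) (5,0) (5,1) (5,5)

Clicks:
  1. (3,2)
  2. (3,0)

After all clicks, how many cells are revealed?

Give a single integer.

Click 1 (3,2) count=2: revealed 1 new [(3,2)] -> total=1
Click 2 (3,0) count=0: revealed 8 new [(1,0) (1,1) (2,0) (2,1) (3,0) (3,1) (4,0) (4,1)] -> total=9

Answer: 9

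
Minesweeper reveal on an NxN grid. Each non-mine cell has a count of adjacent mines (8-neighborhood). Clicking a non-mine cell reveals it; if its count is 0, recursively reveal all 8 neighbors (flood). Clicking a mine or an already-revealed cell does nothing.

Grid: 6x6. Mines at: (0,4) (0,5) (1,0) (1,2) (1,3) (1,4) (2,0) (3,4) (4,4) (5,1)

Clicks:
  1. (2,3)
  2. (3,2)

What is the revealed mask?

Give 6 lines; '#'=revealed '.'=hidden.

Answer: ......
......
.###..
.###..
.###..
......

Derivation:
Click 1 (2,3) count=4: revealed 1 new [(2,3)] -> total=1
Click 2 (3,2) count=0: revealed 8 new [(2,1) (2,2) (3,1) (3,2) (3,3) (4,1) (4,2) (4,3)] -> total=9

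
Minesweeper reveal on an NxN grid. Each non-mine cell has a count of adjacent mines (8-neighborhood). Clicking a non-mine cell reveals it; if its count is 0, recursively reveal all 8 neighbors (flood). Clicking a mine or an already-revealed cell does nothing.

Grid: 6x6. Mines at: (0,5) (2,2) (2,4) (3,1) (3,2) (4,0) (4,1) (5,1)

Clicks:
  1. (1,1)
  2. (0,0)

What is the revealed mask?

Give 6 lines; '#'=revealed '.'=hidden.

Answer: #####.
#####.
##....
......
......
......

Derivation:
Click 1 (1,1) count=1: revealed 1 new [(1,1)] -> total=1
Click 2 (0,0) count=0: revealed 11 new [(0,0) (0,1) (0,2) (0,3) (0,4) (1,0) (1,2) (1,3) (1,4) (2,0) (2,1)] -> total=12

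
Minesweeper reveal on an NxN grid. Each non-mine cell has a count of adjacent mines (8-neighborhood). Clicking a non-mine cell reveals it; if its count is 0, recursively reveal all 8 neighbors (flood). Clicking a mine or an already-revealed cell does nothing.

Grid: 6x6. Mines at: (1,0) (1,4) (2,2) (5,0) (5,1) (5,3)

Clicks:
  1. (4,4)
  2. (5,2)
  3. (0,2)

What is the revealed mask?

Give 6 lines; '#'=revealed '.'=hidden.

Click 1 (4,4) count=1: revealed 1 new [(4,4)] -> total=1
Click 2 (5,2) count=2: revealed 1 new [(5,2)] -> total=2
Click 3 (0,2) count=0: revealed 6 new [(0,1) (0,2) (0,3) (1,1) (1,2) (1,3)] -> total=8

Answer: .###..
.###..
......
......
....#.
..#...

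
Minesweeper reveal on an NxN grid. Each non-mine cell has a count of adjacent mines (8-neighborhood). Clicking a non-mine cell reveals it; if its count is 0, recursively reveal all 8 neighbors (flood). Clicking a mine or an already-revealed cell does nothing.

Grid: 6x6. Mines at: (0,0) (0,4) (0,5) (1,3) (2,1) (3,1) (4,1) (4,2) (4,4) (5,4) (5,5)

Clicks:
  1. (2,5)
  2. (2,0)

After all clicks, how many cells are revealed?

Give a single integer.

Click 1 (2,5) count=0: revealed 6 new [(1,4) (1,5) (2,4) (2,5) (3,4) (3,5)] -> total=6
Click 2 (2,0) count=2: revealed 1 new [(2,0)] -> total=7

Answer: 7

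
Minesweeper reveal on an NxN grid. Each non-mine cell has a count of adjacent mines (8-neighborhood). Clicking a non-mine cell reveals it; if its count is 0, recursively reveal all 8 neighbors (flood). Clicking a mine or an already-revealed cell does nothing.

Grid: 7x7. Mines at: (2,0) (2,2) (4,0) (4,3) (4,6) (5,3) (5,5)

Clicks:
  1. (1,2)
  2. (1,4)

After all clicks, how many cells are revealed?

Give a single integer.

Answer: 22

Derivation:
Click 1 (1,2) count=1: revealed 1 new [(1,2)] -> total=1
Click 2 (1,4) count=0: revealed 21 new [(0,0) (0,1) (0,2) (0,3) (0,4) (0,5) (0,6) (1,0) (1,1) (1,3) (1,4) (1,5) (1,6) (2,3) (2,4) (2,5) (2,6) (3,3) (3,4) (3,5) (3,6)] -> total=22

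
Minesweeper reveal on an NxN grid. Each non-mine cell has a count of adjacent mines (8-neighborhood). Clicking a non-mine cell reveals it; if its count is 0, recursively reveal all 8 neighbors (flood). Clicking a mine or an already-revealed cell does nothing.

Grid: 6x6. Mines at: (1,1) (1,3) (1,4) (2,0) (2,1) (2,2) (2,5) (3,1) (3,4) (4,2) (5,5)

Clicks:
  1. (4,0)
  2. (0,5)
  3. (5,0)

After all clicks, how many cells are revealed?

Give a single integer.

Click 1 (4,0) count=1: revealed 1 new [(4,0)] -> total=1
Click 2 (0,5) count=1: revealed 1 new [(0,5)] -> total=2
Click 3 (5,0) count=0: revealed 3 new [(4,1) (5,0) (5,1)] -> total=5

Answer: 5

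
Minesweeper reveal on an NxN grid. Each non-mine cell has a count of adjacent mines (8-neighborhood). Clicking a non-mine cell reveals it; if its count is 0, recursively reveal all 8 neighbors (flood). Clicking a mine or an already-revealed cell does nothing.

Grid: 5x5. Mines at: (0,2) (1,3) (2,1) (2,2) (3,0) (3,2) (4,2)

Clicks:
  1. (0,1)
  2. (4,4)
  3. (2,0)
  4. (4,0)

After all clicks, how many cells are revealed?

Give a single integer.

Answer: 9

Derivation:
Click 1 (0,1) count=1: revealed 1 new [(0,1)] -> total=1
Click 2 (4,4) count=0: revealed 6 new [(2,3) (2,4) (3,3) (3,4) (4,3) (4,4)] -> total=7
Click 3 (2,0) count=2: revealed 1 new [(2,0)] -> total=8
Click 4 (4,0) count=1: revealed 1 new [(4,0)] -> total=9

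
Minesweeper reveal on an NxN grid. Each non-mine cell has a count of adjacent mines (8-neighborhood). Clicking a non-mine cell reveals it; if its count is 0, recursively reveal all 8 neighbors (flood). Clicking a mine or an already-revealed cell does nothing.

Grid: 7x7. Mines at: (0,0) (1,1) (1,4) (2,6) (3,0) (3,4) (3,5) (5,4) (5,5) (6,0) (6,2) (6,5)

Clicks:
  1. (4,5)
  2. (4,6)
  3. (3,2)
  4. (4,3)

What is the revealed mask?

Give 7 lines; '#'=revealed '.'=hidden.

Answer: .......
.......
.###...
.###...
.###.##
.###...
.......

Derivation:
Click 1 (4,5) count=4: revealed 1 new [(4,5)] -> total=1
Click 2 (4,6) count=2: revealed 1 new [(4,6)] -> total=2
Click 3 (3,2) count=0: revealed 12 new [(2,1) (2,2) (2,3) (3,1) (3,2) (3,3) (4,1) (4,2) (4,3) (5,1) (5,2) (5,3)] -> total=14
Click 4 (4,3) count=2: revealed 0 new [(none)] -> total=14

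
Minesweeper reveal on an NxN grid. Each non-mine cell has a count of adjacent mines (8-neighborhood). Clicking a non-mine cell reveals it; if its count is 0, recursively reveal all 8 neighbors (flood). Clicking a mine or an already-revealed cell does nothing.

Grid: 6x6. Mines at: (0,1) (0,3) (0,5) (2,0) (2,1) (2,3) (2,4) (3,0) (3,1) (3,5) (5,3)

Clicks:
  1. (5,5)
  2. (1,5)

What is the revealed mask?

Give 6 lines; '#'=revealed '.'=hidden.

Answer: ......
.....#
......
......
....##
....##

Derivation:
Click 1 (5,5) count=0: revealed 4 new [(4,4) (4,5) (5,4) (5,5)] -> total=4
Click 2 (1,5) count=2: revealed 1 new [(1,5)] -> total=5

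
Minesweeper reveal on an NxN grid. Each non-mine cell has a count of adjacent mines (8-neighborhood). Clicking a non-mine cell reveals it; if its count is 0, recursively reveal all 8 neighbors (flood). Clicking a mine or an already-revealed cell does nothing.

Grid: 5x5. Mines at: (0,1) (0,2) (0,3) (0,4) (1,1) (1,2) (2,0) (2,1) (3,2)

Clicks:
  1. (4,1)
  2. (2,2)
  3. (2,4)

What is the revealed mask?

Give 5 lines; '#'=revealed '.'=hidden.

Click 1 (4,1) count=1: revealed 1 new [(4,1)] -> total=1
Click 2 (2,2) count=4: revealed 1 new [(2,2)] -> total=2
Click 3 (2,4) count=0: revealed 8 new [(1,3) (1,4) (2,3) (2,4) (3,3) (3,4) (4,3) (4,4)] -> total=10

Answer: .....
...##
..###
...##
.#.##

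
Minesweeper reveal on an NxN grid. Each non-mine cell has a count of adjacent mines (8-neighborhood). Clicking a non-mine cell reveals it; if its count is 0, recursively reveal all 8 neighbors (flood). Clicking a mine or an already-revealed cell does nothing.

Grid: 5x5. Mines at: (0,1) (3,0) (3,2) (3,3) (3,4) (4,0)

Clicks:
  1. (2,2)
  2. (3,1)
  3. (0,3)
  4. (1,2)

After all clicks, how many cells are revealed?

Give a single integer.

Click 1 (2,2) count=2: revealed 1 new [(2,2)] -> total=1
Click 2 (3,1) count=3: revealed 1 new [(3,1)] -> total=2
Click 3 (0,3) count=0: revealed 8 new [(0,2) (0,3) (0,4) (1,2) (1,3) (1,4) (2,3) (2,4)] -> total=10
Click 4 (1,2) count=1: revealed 0 new [(none)] -> total=10

Answer: 10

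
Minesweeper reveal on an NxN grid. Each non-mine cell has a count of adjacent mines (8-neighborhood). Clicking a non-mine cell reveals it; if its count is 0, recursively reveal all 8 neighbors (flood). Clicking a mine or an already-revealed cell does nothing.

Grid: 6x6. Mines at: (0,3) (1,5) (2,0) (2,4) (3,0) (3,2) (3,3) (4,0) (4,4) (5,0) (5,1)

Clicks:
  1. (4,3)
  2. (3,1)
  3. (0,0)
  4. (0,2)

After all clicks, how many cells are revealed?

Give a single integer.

Click 1 (4,3) count=3: revealed 1 new [(4,3)] -> total=1
Click 2 (3,1) count=4: revealed 1 new [(3,1)] -> total=2
Click 3 (0,0) count=0: revealed 6 new [(0,0) (0,1) (0,2) (1,0) (1,1) (1,2)] -> total=8
Click 4 (0,2) count=1: revealed 0 new [(none)] -> total=8

Answer: 8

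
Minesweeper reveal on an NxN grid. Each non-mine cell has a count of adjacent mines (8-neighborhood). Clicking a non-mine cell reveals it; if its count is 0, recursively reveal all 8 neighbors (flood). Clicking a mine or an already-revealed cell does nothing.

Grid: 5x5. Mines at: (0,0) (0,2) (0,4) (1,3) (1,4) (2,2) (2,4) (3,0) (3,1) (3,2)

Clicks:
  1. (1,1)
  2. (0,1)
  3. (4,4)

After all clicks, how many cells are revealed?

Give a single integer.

Answer: 6

Derivation:
Click 1 (1,1) count=3: revealed 1 new [(1,1)] -> total=1
Click 2 (0,1) count=2: revealed 1 new [(0,1)] -> total=2
Click 3 (4,4) count=0: revealed 4 new [(3,3) (3,4) (4,3) (4,4)] -> total=6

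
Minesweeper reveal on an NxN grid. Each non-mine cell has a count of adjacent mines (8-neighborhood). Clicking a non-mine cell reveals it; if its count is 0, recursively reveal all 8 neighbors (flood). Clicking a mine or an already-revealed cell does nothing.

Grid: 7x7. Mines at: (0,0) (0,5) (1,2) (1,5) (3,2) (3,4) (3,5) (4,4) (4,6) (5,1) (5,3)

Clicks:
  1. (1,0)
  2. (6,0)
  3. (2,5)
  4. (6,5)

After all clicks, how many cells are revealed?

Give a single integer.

Click 1 (1,0) count=1: revealed 1 new [(1,0)] -> total=1
Click 2 (6,0) count=1: revealed 1 new [(6,0)] -> total=2
Click 3 (2,5) count=3: revealed 1 new [(2,5)] -> total=3
Click 4 (6,5) count=0: revealed 6 new [(5,4) (5,5) (5,6) (6,4) (6,5) (6,6)] -> total=9

Answer: 9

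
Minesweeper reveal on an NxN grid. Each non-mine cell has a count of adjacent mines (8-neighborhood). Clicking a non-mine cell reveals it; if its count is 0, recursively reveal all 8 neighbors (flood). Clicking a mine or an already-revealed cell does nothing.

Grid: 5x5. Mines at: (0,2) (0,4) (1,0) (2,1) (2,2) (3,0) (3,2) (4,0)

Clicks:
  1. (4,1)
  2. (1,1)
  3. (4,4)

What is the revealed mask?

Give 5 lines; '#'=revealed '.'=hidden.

Click 1 (4,1) count=3: revealed 1 new [(4,1)] -> total=1
Click 2 (1,1) count=4: revealed 1 new [(1,1)] -> total=2
Click 3 (4,4) count=0: revealed 8 new [(1,3) (1,4) (2,3) (2,4) (3,3) (3,4) (4,3) (4,4)] -> total=10

Answer: .....
.#.##
...##
...##
.#.##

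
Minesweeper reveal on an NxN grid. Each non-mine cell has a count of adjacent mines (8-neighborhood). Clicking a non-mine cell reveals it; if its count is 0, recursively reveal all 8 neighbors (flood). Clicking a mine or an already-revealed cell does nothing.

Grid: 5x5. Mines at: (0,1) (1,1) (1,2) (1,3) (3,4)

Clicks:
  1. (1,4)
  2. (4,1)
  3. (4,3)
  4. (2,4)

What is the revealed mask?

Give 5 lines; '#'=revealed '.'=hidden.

Answer: .....
....#
#####
####.
####.

Derivation:
Click 1 (1,4) count=1: revealed 1 new [(1,4)] -> total=1
Click 2 (4,1) count=0: revealed 12 new [(2,0) (2,1) (2,2) (2,3) (3,0) (3,1) (3,2) (3,3) (4,0) (4,1) (4,2) (4,3)] -> total=13
Click 3 (4,3) count=1: revealed 0 new [(none)] -> total=13
Click 4 (2,4) count=2: revealed 1 new [(2,4)] -> total=14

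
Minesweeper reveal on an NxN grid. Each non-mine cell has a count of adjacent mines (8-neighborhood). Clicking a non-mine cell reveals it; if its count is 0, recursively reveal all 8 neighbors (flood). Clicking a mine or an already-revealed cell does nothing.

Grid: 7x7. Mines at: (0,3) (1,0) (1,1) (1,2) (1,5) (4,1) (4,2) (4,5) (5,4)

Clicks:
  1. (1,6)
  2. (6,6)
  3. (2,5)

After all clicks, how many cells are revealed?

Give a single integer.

Click 1 (1,6) count=1: revealed 1 new [(1,6)] -> total=1
Click 2 (6,6) count=0: revealed 4 new [(5,5) (5,6) (6,5) (6,6)] -> total=5
Click 3 (2,5) count=1: revealed 1 new [(2,5)] -> total=6

Answer: 6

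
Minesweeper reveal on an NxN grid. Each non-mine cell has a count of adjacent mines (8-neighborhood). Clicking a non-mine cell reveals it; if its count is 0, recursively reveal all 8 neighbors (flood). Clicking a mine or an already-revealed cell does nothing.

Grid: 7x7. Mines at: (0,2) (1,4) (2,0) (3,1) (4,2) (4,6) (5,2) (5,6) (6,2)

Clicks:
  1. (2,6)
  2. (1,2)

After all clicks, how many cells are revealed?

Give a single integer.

Click 1 (2,6) count=0: revealed 8 new [(0,5) (0,6) (1,5) (1,6) (2,5) (2,6) (3,5) (3,6)] -> total=8
Click 2 (1,2) count=1: revealed 1 new [(1,2)] -> total=9

Answer: 9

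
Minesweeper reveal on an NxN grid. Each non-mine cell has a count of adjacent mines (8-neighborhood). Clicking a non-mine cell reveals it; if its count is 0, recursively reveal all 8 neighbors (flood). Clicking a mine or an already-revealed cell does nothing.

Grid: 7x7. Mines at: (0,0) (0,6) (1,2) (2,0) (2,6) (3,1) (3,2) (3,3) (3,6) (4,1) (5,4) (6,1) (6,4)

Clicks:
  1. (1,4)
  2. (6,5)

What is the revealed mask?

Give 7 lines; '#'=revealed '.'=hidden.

Click 1 (1,4) count=0: revealed 9 new [(0,3) (0,4) (0,5) (1,3) (1,4) (1,5) (2,3) (2,4) (2,5)] -> total=9
Click 2 (6,5) count=2: revealed 1 new [(6,5)] -> total=10

Answer: ...###.
...###.
...###.
.......
.......
.......
.....#.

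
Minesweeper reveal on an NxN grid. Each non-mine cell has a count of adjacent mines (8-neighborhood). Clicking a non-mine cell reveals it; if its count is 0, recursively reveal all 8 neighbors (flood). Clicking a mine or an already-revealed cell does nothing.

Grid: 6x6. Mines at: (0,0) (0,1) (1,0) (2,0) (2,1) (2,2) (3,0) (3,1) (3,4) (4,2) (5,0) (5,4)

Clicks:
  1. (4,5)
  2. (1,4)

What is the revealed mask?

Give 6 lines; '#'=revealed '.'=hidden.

Click 1 (4,5) count=2: revealed 1 new [(4,5)] -> total=1
Click 2 (1,4) count=0: revealed 11 new [(0,2) (0,3) (0,4) (0,5) (1,2) (1,3) (1,4) (1,5) (2,3) (2,4) (2,5)] -> total=12

Answer: ..####
..####
...###
......
.....#
......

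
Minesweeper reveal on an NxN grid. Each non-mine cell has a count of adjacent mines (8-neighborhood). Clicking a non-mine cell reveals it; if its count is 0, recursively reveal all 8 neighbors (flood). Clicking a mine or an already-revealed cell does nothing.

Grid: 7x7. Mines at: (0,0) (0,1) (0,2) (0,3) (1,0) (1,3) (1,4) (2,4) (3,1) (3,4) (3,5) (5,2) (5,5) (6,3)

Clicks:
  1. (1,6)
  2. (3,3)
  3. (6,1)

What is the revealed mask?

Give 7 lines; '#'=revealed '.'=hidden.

Click 1 (1,6) count=0: revealed 6 new [(0,5) (0,6) (1,5) (1,6) (2,5) (2,6)] -> total=6
Click 2 (3,3) count=2: revealed 1 new [(3,3)] -> total=7
Click 3 (6,1) count=1: revealed 1 new [(6,1)] -> total=8

Answer: .....##
.....##
.....##
...#...
.......
.......
.#.....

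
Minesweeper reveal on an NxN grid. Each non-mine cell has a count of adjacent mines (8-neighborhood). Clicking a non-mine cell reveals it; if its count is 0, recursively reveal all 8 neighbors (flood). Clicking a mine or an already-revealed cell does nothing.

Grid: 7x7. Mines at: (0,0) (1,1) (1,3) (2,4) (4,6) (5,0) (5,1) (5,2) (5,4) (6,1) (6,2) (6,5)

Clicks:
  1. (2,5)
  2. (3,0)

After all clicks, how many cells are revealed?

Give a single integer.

Click 1 (2,5) count=1: revealed 1 new [(2,5)] -> total=1
Click 2 (3,0) count=0: revealed 12 new [(2,0) (2,1) (2,2) (2,3) (3,0) (3,1) (3,2) (3,3) (4,0) (4,1) (4,2) (4,3)] -> total=13

Answer: 13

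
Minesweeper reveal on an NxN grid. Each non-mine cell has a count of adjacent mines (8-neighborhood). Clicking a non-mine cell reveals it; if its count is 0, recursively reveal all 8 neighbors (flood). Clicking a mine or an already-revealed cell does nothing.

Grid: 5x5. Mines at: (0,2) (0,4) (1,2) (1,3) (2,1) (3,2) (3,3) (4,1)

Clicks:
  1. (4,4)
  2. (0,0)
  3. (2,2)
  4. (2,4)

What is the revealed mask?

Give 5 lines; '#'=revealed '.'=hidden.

Answer: ##...
##...
..#.#
.....
....#

Derivation:
Click 1 (4,4) count=1: revealed 1 new [(4,4)] -> total=1
Click 2 (0,0) count=0: revealed 4 new [(0,0) (0,1) (1,0) (1,1)] -> total=5
Click 3 (2,2) count=5: revealed 1 new [(2,2)] -> total=6
Click 4 (2,4) count=2: revealed 1 new [(2,4)] -> total=7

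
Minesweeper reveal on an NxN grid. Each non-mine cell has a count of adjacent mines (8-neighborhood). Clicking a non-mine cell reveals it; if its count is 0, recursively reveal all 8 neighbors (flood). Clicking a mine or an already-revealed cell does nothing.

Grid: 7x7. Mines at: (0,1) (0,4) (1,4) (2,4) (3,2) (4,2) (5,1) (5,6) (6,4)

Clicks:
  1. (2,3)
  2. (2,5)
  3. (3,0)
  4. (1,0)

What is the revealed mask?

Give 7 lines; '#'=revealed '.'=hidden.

Answer: .......
##.....
##.#.#.
##.....
##.....
.......
.......

Derivation:
Click 1 (2,3) count=3: revealed 1 new [(2,3)] -> total=1
Click 2 (2,5) count=2: revealed 1 new [(2,5)] -> total=2
Click 3 (3,0) count=0: revealed 8 new [(1,0) (1,1) (2,0) (2,1) (3,0) (3,1) (4,0) (4,1)] -> total=10
Click 4 (1,0) count=1: revealed 0 new [(none)] -> total=10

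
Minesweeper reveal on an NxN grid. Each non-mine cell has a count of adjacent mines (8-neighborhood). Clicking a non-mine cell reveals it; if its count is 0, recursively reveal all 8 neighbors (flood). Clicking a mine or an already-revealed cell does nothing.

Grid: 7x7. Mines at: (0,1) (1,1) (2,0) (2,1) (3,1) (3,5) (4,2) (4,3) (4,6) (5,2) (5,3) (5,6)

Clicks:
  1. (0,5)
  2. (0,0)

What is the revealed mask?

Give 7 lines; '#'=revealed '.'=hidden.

Click 1 (0,5) count=0: revealed 18 new [(0,2) (0,3) (0,4) (0,5) (0,6) (1,2) (1,3) (1,4) (1,5) (1,6) (2,2) (2,3) (2,4) (2,5) (2,6) (3,2) (3,3) (3,4)] -> total=18
Click 2 (0,0) count=2: revealed 1 new [(0,0)] -> total=19

Answer: #.#####
..#####
..#####
..###..
.......
.......
.......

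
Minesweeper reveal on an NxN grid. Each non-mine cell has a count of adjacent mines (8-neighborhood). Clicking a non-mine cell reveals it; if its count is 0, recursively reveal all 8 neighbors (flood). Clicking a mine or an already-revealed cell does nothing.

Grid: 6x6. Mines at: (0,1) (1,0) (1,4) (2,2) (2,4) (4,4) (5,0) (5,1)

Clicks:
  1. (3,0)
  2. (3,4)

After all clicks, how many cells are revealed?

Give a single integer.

Answer: 7

Derivation:
Click 1 (3,0) count=0: revealed 6 new [(2,0) (2,1) (3,0) (3,1) (4,0) (4,1)] -> total=6
Click 2 (3,4) count=2: revealed 1 new [(3,4)] -> total=7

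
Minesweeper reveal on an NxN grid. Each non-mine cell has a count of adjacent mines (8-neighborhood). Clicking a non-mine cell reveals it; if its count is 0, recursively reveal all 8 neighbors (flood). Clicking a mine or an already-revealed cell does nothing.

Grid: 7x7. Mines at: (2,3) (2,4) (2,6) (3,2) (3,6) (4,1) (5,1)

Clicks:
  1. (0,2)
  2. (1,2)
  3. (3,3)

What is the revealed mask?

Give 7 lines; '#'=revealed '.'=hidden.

Answer: #######
#######
###....
##.#...
.......
.......
.......

Derivation:
Click 1 (0,2) count=0: revealed 19 new [(0,0) (0,1) (0,2) (0,3) (0,4) (0,5) (0,6) (1,0) (1,1) (1,2) (1,3) (1,4) (1,5) (1,6) (2,0) (2,1) (2,2) (3,0) (3,1)] -> total=19
Click 2 (1,2) count=1: revealed 0 new [(none)] -> total=19
Click 3 (3,3) count=3: revealed 1 new [(3,3)] -> total=20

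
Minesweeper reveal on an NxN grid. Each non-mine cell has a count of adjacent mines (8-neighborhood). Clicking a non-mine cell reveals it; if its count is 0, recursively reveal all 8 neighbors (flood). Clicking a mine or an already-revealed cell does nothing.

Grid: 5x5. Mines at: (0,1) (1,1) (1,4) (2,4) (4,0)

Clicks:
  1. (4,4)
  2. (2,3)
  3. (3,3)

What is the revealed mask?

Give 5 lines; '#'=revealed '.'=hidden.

Click 1 (4,4) count=0: revealed 11 new [(2,1) (2,2) (2,3) (3,1) (3,2) (3,3) (3,4) (4,1) (4,2) (4,3) (4,4)] -> total=11
Click 2 (2,3) count=2: revealed 0 new [(none)] -> total=11
Click 3 (3,3) count=1: revealed 0 new [(none)] -> total=11

Answer: .....
.....
.###.
.####
.####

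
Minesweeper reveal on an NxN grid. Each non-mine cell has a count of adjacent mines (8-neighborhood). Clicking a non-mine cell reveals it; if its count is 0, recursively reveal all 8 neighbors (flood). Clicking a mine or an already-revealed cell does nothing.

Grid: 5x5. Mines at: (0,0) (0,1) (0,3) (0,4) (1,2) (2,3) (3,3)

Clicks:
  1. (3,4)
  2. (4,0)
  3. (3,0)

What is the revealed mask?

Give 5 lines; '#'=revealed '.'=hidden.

Click 1 (3,4) count=2: revealed 1 new [(3,4)] -> total=1
Click 2 (4,0) count=0: revealed 11 new [(1,0) (1,1) (2,0) (2,1) (2,2) (3,0) (3,1) (3,2) (4,0) (4,1) (4,2)] -> total=12
Click 3 (3,0) count=0: revealed 0 new [(none)] -> total=12

Answer: .....
##...
###..
###.#
###..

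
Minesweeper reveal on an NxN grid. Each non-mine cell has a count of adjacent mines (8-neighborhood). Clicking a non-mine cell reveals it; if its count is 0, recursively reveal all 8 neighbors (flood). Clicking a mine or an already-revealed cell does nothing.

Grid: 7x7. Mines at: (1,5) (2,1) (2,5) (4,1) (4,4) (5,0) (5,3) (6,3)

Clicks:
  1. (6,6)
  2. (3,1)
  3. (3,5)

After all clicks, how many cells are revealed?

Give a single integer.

Click 1 (6,6) count=0: revealed 10 new [(3,5) (3,6) (4,5) (4,6) (5,4) (5,5) (5,6) (6,4) (6,5) (6,6)] -> total=10
Click 2 (3,1) count=2: revealed 1 new [(3,1)] -> total=11
Click 3 (3,5) count=2: revealed 0 new [(none)] -> total=11

Answer: 11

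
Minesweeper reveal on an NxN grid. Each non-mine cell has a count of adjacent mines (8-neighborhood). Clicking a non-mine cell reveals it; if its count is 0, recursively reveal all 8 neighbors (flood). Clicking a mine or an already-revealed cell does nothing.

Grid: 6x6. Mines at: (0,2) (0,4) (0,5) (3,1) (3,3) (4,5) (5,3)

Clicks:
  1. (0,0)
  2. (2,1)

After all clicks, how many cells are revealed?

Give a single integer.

Click 1 (0,0) count=0: revealed 6 new [(0,0) (0,1) (1,0) (1,1) (2,0) (2,1)] -> total=6
Click 2 (2,1) count=1: revealed 0 new [(none)] -> total=6

Answer: 6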